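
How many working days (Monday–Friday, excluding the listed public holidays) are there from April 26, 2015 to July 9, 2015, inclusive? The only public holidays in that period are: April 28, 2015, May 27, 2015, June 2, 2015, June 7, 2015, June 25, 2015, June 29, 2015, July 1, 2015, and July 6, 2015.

47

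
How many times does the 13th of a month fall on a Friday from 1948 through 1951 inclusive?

7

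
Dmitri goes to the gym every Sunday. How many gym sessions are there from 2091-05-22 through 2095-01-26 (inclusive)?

192 Sundays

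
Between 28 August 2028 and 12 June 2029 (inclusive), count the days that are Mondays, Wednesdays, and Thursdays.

124

28 August 2028 is a Monday.
The range spans 289 days (inclusive of both endpoints).
289 = 7 × 41 + 2, so there are 41 full weeks plus 2 extra days.
Each full week contributes 3 days from the set (Mon, Wed, Thu): 41 × 3 = 123.
The 2 extra days are Monday, Tuesday — 1 of them qualifies.
Total: 123 + 1 = 124.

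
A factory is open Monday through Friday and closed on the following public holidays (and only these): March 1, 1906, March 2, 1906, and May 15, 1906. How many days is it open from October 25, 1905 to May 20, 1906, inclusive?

October 25, 1905 is a Wednesday.
That's 208 days from start to end, counting both.
208 = 7 × 29 + 5, so there are 29 full weeks plus 5 extra days.
Each full week contributes 5 weekdays (Mon–Fri): 29 × 5 = 145.
The 5 extra days are Wednesday, Thursday, Friday, Saturday, Sunday — 3 of them qualify.
Total: 145 + 3 = 148.
Holidays: March 1, 1906 (Thu); March 2, 1906 (Fri); May 15, 1906 (Tue).
All 3 holidays fall on weekdays, so subtract 3.
Business days: 148 − 3 = 145.

145 working days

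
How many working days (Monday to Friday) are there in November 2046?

22

Nov 1, 2046 is a Thursday.
The range spans 30 days (inclusive of both endpoints).
30 = 7 × 4 + 2, so there are 4 full weeks plus 2 extra days.
Each full week contributes 5 weekdays (Mon–Fri): 4 × 5 = 20.
The 2 extra days are Thursday, Friday — 2 of them qualify.
Total: 20 + 2 = 22.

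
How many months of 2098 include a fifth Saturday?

A month has five Saturdays exactly when Saturday falls within its first (length − 28) days.
Jan: 31 days, starts Wed → 5 of Wed, Thu, Fri
Feb: 28 days, starts Sat → 5 of (none)
Mar: 31 days, starts Sat → 5 of Sat, Sun, Mon ✓
Apr: 30 days, starts Tue → 5 of Tue, Wed
May: 31 days, starts Thu → 5 of Thu, Fri, Sat ✓
Jun: 30 days, starts Sun → 5 of Sun, Mon
Jul: 31 days, starts Tue → 5 of Tue, Wed, Thu
Aug: 31 days, starts Fri → 5 of Fri, Sat, Sun ✓
Sep: 30 days, starts Mon → 5 of Mon, Tue
Oct: 31 days, starts Wed → 5 of Wed, Thu, Fri
Nov: 30 days, starts Sat → 5 of Sat, Sun ✓
Dec: 31 days, starts Mon → 5 of Mon, Tue, Wed
Months with five Saturdays: Mar, May, Aug, Nov.

4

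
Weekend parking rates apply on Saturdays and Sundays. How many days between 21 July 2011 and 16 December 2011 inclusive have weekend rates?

42

21 July 2011 is a Thursday.
From 21 July 2011 to 16 December 2011 is 149 days inclusive.
149 = 7 × 21 + 2, so there are 21 full weeks plus 2 extra days.
Each full week contributes 2 weekend days (Sat, Sun): 21 × 2 = 42.
The 2 extra days are Thursday, Friday — none qualify.
Total: 42 + 0 = 42.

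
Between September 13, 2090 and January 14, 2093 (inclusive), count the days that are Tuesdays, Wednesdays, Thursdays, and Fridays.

489

September 13, 2090 is a Wednesday.
The range spans 855 days (inclusive of both endpoints).
855 = 7 × 122 + 1, so there are 122 full weeks plus 1 extra day.
Each full week contributes 4 days from the set (Tue, Wed, Thu, Fri): 122 × 4 = 488.
The 1 extra day is Wed — 1 of them qualifies.
Total: 488 + 1 = 489.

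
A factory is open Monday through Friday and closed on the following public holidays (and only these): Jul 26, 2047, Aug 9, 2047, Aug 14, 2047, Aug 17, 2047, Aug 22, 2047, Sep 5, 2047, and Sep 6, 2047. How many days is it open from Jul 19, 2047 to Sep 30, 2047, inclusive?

46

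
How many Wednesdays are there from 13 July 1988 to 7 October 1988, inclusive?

13

13 July 1988 is a Wednesday.
The range spans 87 days (inclusive of both endpoints).
87 = 7 × 12 + 3, so there are 12 full weeks plus 3 extra days.
Each full week contributes one Wednesday: 12 so far.
The 3 extra days are Wed, Thu, Fri — 1 of them qualifies.
Total: 12 + 1 = 13.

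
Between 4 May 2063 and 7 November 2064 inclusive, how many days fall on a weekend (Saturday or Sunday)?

4 May 2063 is a Friday.
The range spans 554 days (inclusive of both endpoints).
554 = 7 × 79 + 1, so there are 79 full weeks plus 1 extra day.
Each full week contributes 2 weekend days (Sat, Sun): 79 × 2 = 158.
The 1 extra day is Fri — none qualify.
Total: 158 + 0 = 158.

158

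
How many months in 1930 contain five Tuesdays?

4

A month has five Tuesdays exactly when Tuesday falls within its first (length − 28) days.
Jan: 31 days, starts Wed → 5 of Wed, Thu, Fri
Feb: 28 days, starts Sat → 5 of (none)
Mar: 31 days, starts Sat → 5 of Sat, Sun, Mon
Apr: 30 days, starts Tue → 5 of Tue, Wed ✓
May: 31 days, starts Thu → 5 of Thu, Fri, Sat
Jun: 30 days, starts Sun → 5 of Sun, Mon
Jul: 31 days, starts Tue → 5 of Tue, Wed, Thu ✓
Aug: 31 days, starts Fri → 5 of Fri, Sat, Sun
Sep: 30 days, starts Mon → 5 of Mon, Tue ✓
Oct: 31 days, starts Wed → 5 of Wed, Thu, Fri
Nov: 30 days, starts Sat → 5 of Sat, Sun
Dec: 31 days, starts Mon → 5 of Mon, Tue, Wed ✓
Months with five Tuesdays: Apr, Jul, Sep, Dec.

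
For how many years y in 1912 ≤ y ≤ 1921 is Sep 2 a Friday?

Day of week of September 2 in each year:
1912: Mon, 1913: Tue, 1914: Wed, 1915: Thu, 1916: Sat, 1917: Sun, 1918: Mon, 1919: Tue, 1920: Thu, 1921: Fri ✓
Fridays: 1921.

1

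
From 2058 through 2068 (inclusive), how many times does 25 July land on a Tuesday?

Day of week of July 25 in each year:
2058: Thu, 2059: Fri, 2060: Sun, 2061: Mon, 2062: Tue ✓, 2063: Wed, 2064: Fri, 2065: Sat, 2066: Sun, 2067: Mon, 2068: Wed
Tuesdays: 2062.

1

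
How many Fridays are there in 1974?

1974-01-01 is a Tuesday.
The range spans 365 days (inclusive of both endpoints).
365 = 7 × 52 + 1, so there are 52 full weeks plus 1 extra day.
Each full week contributes one Friday: 52 so far.
The 1 extra day is Tue — none qualify.
Total: 52 + 0 = 52.

52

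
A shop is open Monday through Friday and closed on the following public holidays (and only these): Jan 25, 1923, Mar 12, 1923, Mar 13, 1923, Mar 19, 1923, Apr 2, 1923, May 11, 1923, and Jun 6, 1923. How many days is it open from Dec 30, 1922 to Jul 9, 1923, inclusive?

Dec 30, 1922 is a Saturday.
That's 192 days from start to end, counting both.
192 = 7 × 27 + 3, so there are 27 full weeks plus 3 extra days.
Each full week contributes 5 weekdays (Mon–Fri): 27 × 5 = 135.
The 3 extra days are Saturday, Sunday, Monday — 1 of them qualifies.
Total: 135 + 1 = 136.
Holidays: Jan 25, 1923 (Thu); Mar 12, 1923 (Mon); Mar 13, 1923 (Tue); Mar 19, 1923 (Mon); Apr 2, 1923 (Mon); May 11, 1923 (Fri); Jun 6, 1923 (Wed).
All 7 holidays fall on weekdays, so subtract 7.
Business days: 136 − 7 = 129.

129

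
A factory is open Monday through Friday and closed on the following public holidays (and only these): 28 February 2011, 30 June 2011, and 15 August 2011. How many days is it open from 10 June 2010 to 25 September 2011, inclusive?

10 June 2010 is a Thursday.
The range spans 473 days (inclusive of both endpoints).
473 = 7 × 67 + 4, so there are 67 full weeks plus 4 extra days.
Each full week contributes 5 weekdays (Mon–Fri): 67 × 5 = 335.
The 4 extra days are Thursday, Friday, Saturday, Sunday — 2 of them qualify.
Total: 335 + 2 = 337.
Holidays: 28 February 2011 (Mon); 30 June 2011 (Thu); 15 August 2011 (Mon).
All 3 holidays fall on weekdays, so subtract 3.
Business days: 337 − 3 = 334.

334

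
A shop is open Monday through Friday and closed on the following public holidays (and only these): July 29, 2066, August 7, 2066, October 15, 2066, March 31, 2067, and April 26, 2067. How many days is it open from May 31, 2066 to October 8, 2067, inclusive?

351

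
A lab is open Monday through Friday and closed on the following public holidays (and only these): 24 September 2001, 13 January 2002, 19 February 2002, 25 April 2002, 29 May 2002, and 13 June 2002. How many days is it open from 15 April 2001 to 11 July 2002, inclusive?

319 business days

15 April 2001 is a Sunday.
The range spans 453 days (inclusive of both endpoints).
453 = 7 × 64 + 5, so there are 64 full weeks plus 5 extra days.
Each full week contributes 5 weekdays (Mon–Fri): 64 × 5 = 320.
The 5 extra days are Sun, Mon, Tue, Wed, Thu — 4 of them qualify.
Total: 320 + 4 = 324.
Holidays: 24 September 2001 (Mon); 13 January 2002 (Sun); 19 February 2002 (Tue); 25 April 2002 (Thu); 29 May 2002 (Wed); 13 June 2002 (Thu).
5 of the 6 holidays fall on weekdays; the rest are weekends and were already excluded.
Business days: 324 − 5 = 319.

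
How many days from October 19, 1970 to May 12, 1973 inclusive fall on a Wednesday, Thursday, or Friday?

402

October 19, 1970 is a Monday.
From October 19, 1970 to May 12, 1973 is 937 days inclusive.
937 = 7 × 133 + 6, so there are 133 full weeks plus 6 extra days.
Each full week contributes 3 days from the set (Wed, Thu, Fri): 133 × 3 = 399.
The 6 extra days are Mon, Tue, Wed, Thu, Fri, Sat — 3 of them qualify.
Total: 399 + 3 = 402.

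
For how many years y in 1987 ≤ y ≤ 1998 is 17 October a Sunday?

Day of week of October 17 in each year:
1987: Sat, 1988: Mon, 1989: Tue, 1990: Wed, 1991: Thu, 1992: Sat, 1993: Sun ✓, 1994: Mon, 1995: Tue, 1996: Thu, 1997: Fri, 1998: Sat
Sundays: 1993.

1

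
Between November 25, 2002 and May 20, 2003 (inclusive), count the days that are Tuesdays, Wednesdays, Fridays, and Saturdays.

101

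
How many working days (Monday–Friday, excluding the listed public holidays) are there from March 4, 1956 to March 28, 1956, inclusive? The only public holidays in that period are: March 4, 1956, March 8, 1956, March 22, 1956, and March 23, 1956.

15

March 4, 1956 is a Sunday.
That's 25 days from start to end, counting both.
25 = 7 × 3 + 4, so there are 3 full weeks plus 4 extra days.
Each full week contributes 5 weekdays (Mon–Fri): 3 × 5 = 15.
The 4 extra days are Sun, Mon, Tue, Wed — 3 of them qualify.
Total: 15 + 3 = 18.
Holidays: March 4, 1956 (Sun); March 8, 1956 (Thu); March 22, 1956 (Thu); March 23, 1956 (Fri).
3 of the 4 holidays fall on weekdays; the rest are weekends and were already excluded.
Business days: 18 − 3 = 15.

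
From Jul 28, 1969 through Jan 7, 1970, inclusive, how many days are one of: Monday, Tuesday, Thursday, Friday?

Jul 28, 1969 is a Monday.
From Jul 28, 1969 to Jan 7, 1970 is 164 days inclusive.
164 = 7 × 23 + 3, so there are 23 full weeks plus 3 extra days.
Each full week contributes 4 days from the set (Mon, Tue, Thu, Fri): 23 × 4 = 92.
The 3 extra days are Monday, Tuesday, Wednesday — 2 of them qualify.
Total: 92 + 2 = 94.

94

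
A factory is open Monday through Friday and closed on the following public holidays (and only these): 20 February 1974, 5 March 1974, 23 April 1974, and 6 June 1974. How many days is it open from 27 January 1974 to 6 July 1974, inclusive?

111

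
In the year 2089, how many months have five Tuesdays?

4

A month has five Tuesdays exactly when Tuesday falls within its first (length − 28) days.
Jan: 31 days, starts Sat → 5 of Sat, Sun, Mon
Feb: 28 days, starts Tue → 5 of (none)
Mar: 31 days, starts Tue → 5 of Tue, Wed, Thu ✓
Apr: 30 days, starts Fri → 5 of Fri, Sat
May: 31 days, starts Sun → 5 of Sun, Mon, Tue ✓
Jun: 30 days, starts Wed → 5 of Wed, Thu
Jul: 31 days, starts Fri → 5 of Fri, Sat, Sun
Aug: 31 days, starts Mon → 5 of Mon, Tue, Wed ✓
Sep: 30 days, starts Thu → 5 of Thu, Fri
Oct: 31 days, starts Sat → 5 of Sat, Sun, Mon
Nov: 30 days, starts Tue → 5 of Tue, Wed ✓
Dec: 31 days, starts Thu → 5 of Thu, Fri, Sat
Months with five Tuesdays: Mar, May, Aug, Nov.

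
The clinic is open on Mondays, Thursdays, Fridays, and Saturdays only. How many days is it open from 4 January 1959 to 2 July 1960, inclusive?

4 January 1959 is a Sunday.
That's 546 days from start to end, counting both.
546 = 7 × 78, so the span is exactly 78 full weeks.
Each full week contributes 4 days from the set (Mon, Thu, Fri, Sat): 78 × 4 = 312.

312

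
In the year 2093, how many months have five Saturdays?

A month has five Saturdays exactly when Saturday falls within its first (length − 28) days.
Jan: 31 days, starts Thu → 5 of Thu, Fri, Sat ✓
Feb: 28 days, starts Sun → 5 of (none)
Mar: 31 days, starts Sun → 5 of Sun, Mon, Tue
Apr: 30 days, starts Wed → 5 of Wed, Thu
May: 31 days, starts Fri → 5 of Fri, Sat, Sun ✓
Jun: 30 days, starts Mon → 5 of Mon, Tue
Jul: 31 days, starts Wed → 5 of Wed, Thu, Fri
Aug: 31 days, starts Sat → 5 of Sat, Sun, Mon ✓
Sep: 30 days, starts Tue → 5 of Tue, Wed
Oct: 31 days, starts Thu → 5 of Thu, Fri, Sat ✓
Nov: 30 days, starts Sun → 5 of Sun, Mon
Dec: 31 days, starts Tue → 5 of Tue, Wed, Thu
Months with five Saturdays: Jan, May, Aug, Oct.

4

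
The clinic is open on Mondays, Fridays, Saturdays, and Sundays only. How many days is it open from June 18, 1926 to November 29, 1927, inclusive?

June 18, 1926 is a Friday.
That's 530 days from start to end, counting both.
530 = 7 × 75 + 5, so there are 75 full weeks plus 5 extra days.
Each full week contributes 4 days from the set (Mon, Fri, Sat, Sun): 75 × 4 = 300.
The 5 extra days are Friday, Saturday, Sunday, Monday, Tuesday — 4 of them qualify.
Total: 300 + 4 = 304.

304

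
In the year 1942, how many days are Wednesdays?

January 1, 1942 is a Thursday.
That's 365 days from start to end, counting both.
365 = 7 × 52 + 1, so there are 52 full weeks plus 1 extra day.
Each full week contributes one Wednesday: 52 so far.
The 1 extra day is Thursday — none qualify.
Total: 52 + 0 = 52.

52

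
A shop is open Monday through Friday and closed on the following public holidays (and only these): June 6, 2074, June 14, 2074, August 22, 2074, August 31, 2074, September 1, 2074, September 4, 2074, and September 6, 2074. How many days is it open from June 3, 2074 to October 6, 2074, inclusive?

June 3, 2074 is a Sunday.
That's 126 days from start to end, counting both.
126 = 7 × 18, so the span is exactly 18 full weeks.
Each full week contributes 5 weekdays (Mon–Fri): 18 × 5 = 90.
Total: 90.
Holidays: June 6, 2074 (Wed); June 14, 2074 (Thu); August 22, 2074 (Wed); August 31, 2074 (Fri); September 1, 2074 (Sat); September 4, 2074 (Tue); September 6, 2074 (Thu).
6 of the 7 holidays fall on weekdays; the rest are weekends and were already excluded.
Business days: 90 − 6 = 84.

84 working days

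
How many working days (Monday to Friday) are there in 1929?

Jan 1, 1929 is a Tuesday.
That's 365 days from start to end, counting both.
365 = 7 × 52 + 1, so there are 52 full weeks plus 1 extra day.
Each full week contributes 5 weekdays (Mon–Fri): 52 × 5 = 260.
The 1 extra day is Tue — 1 of them qualifies.
Total: 260 + 1 = 261.

261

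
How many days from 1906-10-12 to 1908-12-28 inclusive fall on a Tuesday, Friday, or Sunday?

1906-10-12 is a Friday.
That's 809 days from start to end, counting both.
809 = 7 × 115 + 4, so there are 115 full weeks plus 4 extra days.
Each full week contributes 3 days from the set (Tue, Fri, Sun): 115 × 3 = 345.
The 4 extra days are Friday, Saturday, Sunday, Monday — 2 of them qualify.
Total: 345 + 2 = 347.

347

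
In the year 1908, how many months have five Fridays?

4

A month has five Fridays exactly when Friday falls within its first (length − 28) days.
Jan: 31 days, starts Wed → 5 of Wed, Thu, Fri ✓
Feb: 29 days, starts Sat → 5 of Sat
Mar: 31 days, starts Sun → 5 of Sun, Mon, Tue
Apr: 30 days, starts Wed → 5 of Wed, Thu
May: 31 days, starts Fri → 5 of Fri, Sat, Sun ✓
Jun: 30 days, starts Mon → 5 of Mon, Tue
Jul: 31 days, starts Wed → 5 of Wed, Thu, Fri ✓
Aug: 31 days, starts Sat → 5 of Sat, Sun, Mon
Sep: 30 days, starts Tue → 5 of Tue, Wed
Oct: 31 days, starts Thu → 5 of Thu, Fri, Sat ✓
Nov: 30 days, starts Sun → 5 of Sun, Mon
Dec: 31 days, starts Tue → 5 of Tue, Wed, Thu
Months with five Fridays: Jan, May, Jul, Oct.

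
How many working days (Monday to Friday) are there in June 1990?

21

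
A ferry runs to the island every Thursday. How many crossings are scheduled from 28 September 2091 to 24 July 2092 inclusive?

28 September 2091 is a Friday.
From 28 September 2091 to 24 July 2092 is 301 days inclusive.
301 = 7 × 43, so the span is exactly 43 full weeks.
Each full week contributes one Thursday: 43 so far.

43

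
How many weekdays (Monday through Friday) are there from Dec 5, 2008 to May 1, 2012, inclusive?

888 weekdays

Dec 5, 2008 is a Friday.
From Dec 5, 2008 to May 1, 2012 is 1244 days inclusive.
1244 = 7 × 177 + 5, so there are 177 full weeks plus 5 extra days.
Each full week contributes 5 weekdays (Mon–Fri): 177 × 5 = 885.
The 5 extra days are Fri, Sat, Sun, Mon, Tue — 3 of them qualify.
Total: 885 + 3 = 888.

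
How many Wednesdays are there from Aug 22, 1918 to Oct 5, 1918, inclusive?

Aug 22, 1918 is a Thursday.
From Aug 22, 1918 to Oct 5, 1918 is 45 days inclusive.
45 = 7 × 6 + 3, so there are 6 full weeks plus 3 extra days.
Each full week contributes one Wednesday: 6 so far.
The 3 extra days are Thursday, Friday, Saturday — none qualify.
Total: 6 + 0 = 6.

6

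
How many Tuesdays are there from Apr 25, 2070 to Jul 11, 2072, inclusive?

Apr 25, 2070 is a Friday.
From Apr 25, 2070 to Jul 11, 2072 is 809 days inclusive.
809 = 7 × 115 + 4, so there are 115 full weeks plus 4 extra days.
Each full week contributes one Tuesday: 115 so far.
The 4 extra days are Friday, Saturday, Sunday, Monday — none qualify.
Total: 115 + 0 = 115.

115 Tuesdays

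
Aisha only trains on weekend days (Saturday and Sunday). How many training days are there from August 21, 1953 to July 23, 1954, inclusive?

96

August 21, 1953 is a Friday.
The range spans 337 days (inclusive of both endpoints).
337 = 7 × 48 + 1, so there are 48 full weeks plus 1 extra day.
Each full week contributes 2 weekend days (Sat, Sun): 48 × 2 = 96.
The 1 extra day is Friday — none qualify.
Total: 96 + 0 = 96.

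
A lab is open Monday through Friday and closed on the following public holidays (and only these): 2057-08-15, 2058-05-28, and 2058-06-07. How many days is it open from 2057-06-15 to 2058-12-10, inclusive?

2057-06-15 is a Friday.
From 2057-06-15 to 2058-12-10 is 544 days inclusive.
544 = 7 × 77 + 5, so there are 77 full weeks plus 5 extra days.
Each full week contributes 5 weekdays (Mon–Fri): 77 × 5 = 385.
The 5 extra days are Friday, Saturday, Sunday, Monday, Tuesday — 3 of them qualify.
Total: 385 + 3 = 388.
Holidays: 2057-08-15 (Wed); 2058-05-28 (Tue); 2058-06-07 (Fri).
All 3 holidays fall on weekdays, so subtract 3.
Business days: 388 − 3 = 385.

385 working days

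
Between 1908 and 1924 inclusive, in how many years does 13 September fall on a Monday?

Day of week of September 13 in each year:
1908: Sun, 1909: Mon ✓, 1910: Tue, 1911: Wed, 1912: Fri, 1913: Sat, 1914: Sun, 1915: Mon ✓, 1916: Wed, 1917: Thu, 1918: Fri, 1919: Sat, 1920: Mon ✓, 1921: Tue, 1922: Wed, 1923: Thu, 1924: Sat
Mondays: 1909, 1915, 1920.

3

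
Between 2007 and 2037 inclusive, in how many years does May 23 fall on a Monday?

4

Day of week of May 23 in each year:
2007: Wed, 2008: Fri, 2009: Sat, 2010: Sun, 2011: Mon ✓, 2012: Wed, 2013: Thu, 2014: Fri, 2015: Sat, 2016: Mon ✓, 2017: Tue, 2018: Wed, 2019: Thu, 2020: Sat, 2021: Sun, 2022: Mon ✓, 2023: Tue, 2024: Thu, 2025: Fri, 2026: Sat, 2027: Sun, 2028: Tue, 2029: Wed, 2030: Thu, 2031: Fri, 2032: Sun, 2033: Mon ✓, 2034: Tue, 2035: Wed, 2036: Fri, 2037: Sat
Mondays: 2011, 2016, 2022, 2033.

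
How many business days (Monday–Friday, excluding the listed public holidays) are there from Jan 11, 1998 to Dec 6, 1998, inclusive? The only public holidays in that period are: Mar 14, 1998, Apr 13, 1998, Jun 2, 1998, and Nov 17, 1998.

Jan 11, 1998 is a Sunday.
From Jan 11, 1998 to Dec 6, 1998 is 330 days inclusive.
330 = 7 × 47 + 1, so there are 47 full weeks plus 1 extra day.
Each full week contributes 5 weekdays (Mon–Fri): 47 × 5 = 235.
The 1 extra day is Sunday — none qualify.
Total: 235 + 0 = 235.
Holidays: Mar 14, 1998 (Sat); Apr 13, 1998 (Mon); Jun 2, 1998 (Tue); Nov 17, 1998 (Tue).
3 of the 4 holidays fall on weekdays; the rest are weekends and were already excluded.
Business days: 235 − 3 = 232.

232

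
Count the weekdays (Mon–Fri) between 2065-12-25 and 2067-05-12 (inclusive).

2065-12-25 is a Friday.
From 2065-12-25 to 2067-05-12 is 504 days inclusive.
504 = 7 × 72, so the span is exactly 72 full weeks.
Each full week contributes 5 weekdays (Mon–Fri): 72 × 5 = 360.

360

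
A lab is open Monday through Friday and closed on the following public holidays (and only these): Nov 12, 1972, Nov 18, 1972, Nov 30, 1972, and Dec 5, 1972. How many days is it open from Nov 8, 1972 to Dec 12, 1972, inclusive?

23 business days

Nov 8, 1972 is a Wednesday.
The range spans 35 days (inclusive of both endpoints).
35 = 7 × 5, so the span is exactly 5 full weeks.
Each full week contributes 5 weekdays (Mon–Fri): 5 × 5 = 25.
Holidays: Nov 12, 1972 (Sun); Nov 18, 1972 (Sat); Nov 30, 1972 (Thu); Dec 5, 1972 (Tue).
2 of the 4 holidays fall on weekdays; the rest are weekends and were already excluded.
Business days: 25 − 2 = 23.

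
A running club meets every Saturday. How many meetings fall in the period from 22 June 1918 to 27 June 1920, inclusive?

106

22 June 1918 is a Saturday.
That's 737 days from start to end, counting both.
737 = 7 × 105 + 2, so there are 105 full weeks plus 2 extra days.
Each full week contributes one Saturday: 105 so far.
The 2 extra days are Sat, Sun — 1 of them qualifies.
Total: 105 + 1 = 106.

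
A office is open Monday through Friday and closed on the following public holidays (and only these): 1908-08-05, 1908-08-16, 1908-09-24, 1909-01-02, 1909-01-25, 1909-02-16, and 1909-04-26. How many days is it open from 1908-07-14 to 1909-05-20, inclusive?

218 business days

1908-07-14 is a Tuesday.
That's 311 days from start to end, counting both.
311 = 7 × 44 + 3, so there are 44 full weeks plus 3 extra days.
Each full week contributes 5 weekdays (Mon–Fri): 44 × 5 = 220.
The 3 extra days are Tue, Wed, Thu — 3 of them qualify.
Total: 220 + 3 = 223.
Holidays: 1908-08-05 (Wed); 1908-08-16 (Sun); 1908-09-24 (Thu); 1909-01-02 (Sat); 1909-01-25 (Mon); 1909-02-16 (Tue); 1909-04-26 (Mon).
5 of the 7 holidays fall on weekdays; the rest are weekends and were already excluded.
Business days: 223 − 5 = 218.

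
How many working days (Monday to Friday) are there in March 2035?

22

2035-03-01 is a Thursday.
The range spans 31 days (inclusive of both endpoints).
31 = 7 × 4 + 3, so there are 4 full weeks plus 3 extra days.
Each full week contributes 5 weekdays (Mon–Fri): 4 × 5 = 20.
The 3 extra days are Thursday, Friday, Saturday — 2 of them qualify.
Total: 20 + 2 = 22.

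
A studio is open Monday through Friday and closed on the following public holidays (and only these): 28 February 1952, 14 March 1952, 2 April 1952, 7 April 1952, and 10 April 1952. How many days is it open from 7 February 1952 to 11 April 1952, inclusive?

7 February 1952 is a Thursday.
The range spans 65 days (inclusive of both endpoints).
65 = 7 × 9 + 2, so there are 9 full weeks plus 2 extra days.
Each full week contributes 5 weekdays (Mon–Fri): 9 × 5 = 45.
The 2 extra days are Thu, Fri — 2 of them qualify.
Total: 45 + 2 = 47.
Holidays: 28 February 1952 (Thu); 14 March 1952 (Fri); 2 April 1952 (Wed); 7 April 1952 (Mon); 10 April 1952 (Thu).
All 5 holidays fall on weekdays, so subtract 5.
Business days: 47 − 5 = 42.

42 business days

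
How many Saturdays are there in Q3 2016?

13

July 1, 2016 is a Friday.
The range spans 92 days (inclusive of both endpoints).
92 = 7 × 13 + 1, so there are 13 full weeks plus 1 extra day.
Each full week contributes one Saturday: 13 so far.
The 1 extra day is Fri — none qualify.
Total: 13 + 0 = 13.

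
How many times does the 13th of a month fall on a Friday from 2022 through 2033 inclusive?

Friday-the-13ths by year:
2022: May
2023: Jan, Oct
2024: Sep, Dec
2025: Jun
2026: Feb, Mar, Nov
2027: Aug
2028: Oct
2029: Apr, Jul
2030: Sep, Dec
2031: Jun
2032: Feb, Aug
2033: May

19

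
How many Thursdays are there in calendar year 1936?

53

January 1, 1936 is a Wednesday.
From January 1, 1936 to December 31, 1936 is 366 days inclusive.
366 = 7 × 52 + 2, so there are 52 full weeks plus 2 extra days.
Each full week contributes one Thursday: 52 so far.
The 2 extra days are Wednesday, Thursday — 1 of them qualifies.
Total: 52 + 1 = 53.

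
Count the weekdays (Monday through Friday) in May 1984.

23

May 1, 1984 is a Tuesday.
From May 1, 1984 to May 31, 1984 is 31 days inclusive.
31 = 7 × 4 + 3, so there are 4 full weeks plus 3 extra days.
Each full week contributes 5 weekdays (Mon–Fri): 4 × 5 = 20.
The 3 extra days are Tuesday, Wednesday, Thursday — 3 of them qualify.
Total: 20 + 3 = 23.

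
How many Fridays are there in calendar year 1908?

52

1 January 1908 is a Wednesday.
That's 366 days from start to end, counting both.
366 = 7 × 52 + 2, so there are 52 full weeks plus 2 extra days.
Each full week contributes one Friday: 52 so far.
The 2 extra days are Wednesday, Thursday — none qualify.
Total: 52 + 0 = 52.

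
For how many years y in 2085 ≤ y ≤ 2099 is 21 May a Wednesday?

3

Day of week of May 21 in each year:
2085: Mon, 2086: Tue, 2087: Wed ✓, 2088: Fri, 2089: Sat, 2090: Sun, 2091: Mon, 2092: Wed ✓, 2093: Thu, 2094: Fri, 2095: Sat, 2096: Mon, 2097: Tue, 2098: Wed ✓, 2099: Thu
Wednesdays: 2087, 2092, 2098.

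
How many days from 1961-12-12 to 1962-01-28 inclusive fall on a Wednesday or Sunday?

1961-12-12 is a Tuesday.
The range spans 48 days (inclusive of both endpoints).
48 = 7 × 6 + 6, so there are 6 full weeks plus 6 extra days.
Each full week contributes 2 days from the set (Wed, Sun): 6 × 2 = 12.
The 6 extra days are Tue, Wed, Thu, Fri, Sat, Sun — 2 of them qualify.
Total: 12 + 2 = 14.

14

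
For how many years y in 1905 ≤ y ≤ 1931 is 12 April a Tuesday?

Day of week of April 12 in each year:
1905: Wed, 1906: Thu, 1907: Fri, 1908: Sun, 1909: Mon, 1910: Tue ✓, 1911: Wed, 1912: Fri, 1913: Sat, 1914: Sun, 1915: Mon, 1916: Wed, 1917: Thu, 1918: Fri, 1919: Sat, 1920: Mon, 1921: Tue ✓, 1922: Wed, 1923: Thu, 1924: Sat, 1925: Sun, 1926: Mon, 1927: Tue ✓, 1928: Thu, 1929: Fri, 1930: Sat, 1931: Sun
Tuesdays: 1910, 1921, 1927.

3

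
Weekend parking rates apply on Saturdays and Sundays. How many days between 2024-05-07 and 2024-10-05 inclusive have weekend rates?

2024-05-07 is a Tuesday.
That's 152 days from start to end, counting both.
152 = 7 × 21 + 5, so there are 21 full weeks plus 5 extra days.
Each full week contributes 2 weekend days (Sat, Sun): 21 × 2 = 42.
The 5 extra days are Tuesday, Wednesday, Thursday, Friday, Saturday — 1 of them qualifies.
Total: 42 + 1 = 43.

43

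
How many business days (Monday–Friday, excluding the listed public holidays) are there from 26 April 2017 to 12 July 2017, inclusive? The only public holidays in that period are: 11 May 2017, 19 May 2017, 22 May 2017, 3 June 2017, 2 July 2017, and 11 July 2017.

26 April 2017 is a Wednesday.
The range spans 78 days (inclusive of both endpoints).
78 = 7 × 11 + 1, so there are 11 full weeks plus 1 extra day.
Each full week contributes 5 weekdays (Mon–Fri): 11 × 5 = 55.
The 1 extra day is Wednesday — 1 of them qualifies.
Total: 55 + 1 = 56.
Holidays: 11 May 2017 (Thu); 19 May 2017 (Fri); 22 May 2017 (Mon); 3 June 2017 (Sat); 2 July 2017 (Sun); 11 July 2017 (Tue).
4 of the 6 holidays fall on weekdays; the rest are weekends and were already excluded.
Business days: 56 − 4 = 52.

52 business days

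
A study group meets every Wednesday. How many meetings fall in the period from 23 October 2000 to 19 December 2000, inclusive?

23 October 2000 is a Monday.
That's 58 days from start to end, counting both.
58 = 7 × 8 + 2, so there are 8 full weeks plus 2 extra days.
Each full week contributes one Wednesday: 8 so far.
The 2 extra days are Monday, Tuesday — none qualify.
Total: 8 + 0 = 8.

8 Wednesdays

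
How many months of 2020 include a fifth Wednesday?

5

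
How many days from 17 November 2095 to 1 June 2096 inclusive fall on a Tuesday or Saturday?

56

17 November 2095 is a Thursday.
The range spans 198 days (inclusive of both endpoints).
198 = 7 × 28 + 2, so there are 28 full weeks plus 2 extra days.
Each full week contributes 2 days from the set (Tue, Sat): 28 × 2 = 56.
The 2 extra days are Thursday, Friday — none qualify.
Total: 56 + 0 = 56.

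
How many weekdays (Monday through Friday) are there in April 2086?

22 weekdays

April 1, 2086 is a Monday.
From April 1, 2086 to April 30, 2086 is 30 days inclusive.
30 = 7 × 4 + 2, so there are 4 full weeks plus 2 extra days.
Each full week contributes 5 weekdays (Mon–Fri): 4 × 5 = 20.
The 2 extra days are Monday, Tuesday — 2 of them qualify.
Total: 20 + 2 = 22.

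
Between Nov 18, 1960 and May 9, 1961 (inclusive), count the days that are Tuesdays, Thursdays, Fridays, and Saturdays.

Nov 18, 1960 is a Friday.
The range spans 173 days (inclusive of both endpoints).
173 = 7 × 24 + 5, so there are 24 full weeks plus 5 extra days.
Each full week contributes 4 days from the set (Tue, Thu, Fri, Sat): 24 × 4 = 96.
The 5 extra days are Friday, Saturday, Sunday, Monday, Tuesday — 3 of them qualify.
Total: 96 + 3 = 99.

99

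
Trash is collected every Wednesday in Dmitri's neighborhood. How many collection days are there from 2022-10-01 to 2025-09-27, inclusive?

156 Wednesdays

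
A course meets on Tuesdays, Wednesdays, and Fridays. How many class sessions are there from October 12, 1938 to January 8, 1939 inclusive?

October 12, 1938 is a Wednesday.
That's 89 days from start to end, counting both.
89 = 7 × 12 + 5, so there are 12 full weeks plus 5 extra days.
Each full week contributes 3 days from the set (Tue, Wed, Fri): 12 × 3 = 36.
The 5 extra days are Wednesday, Thursday, Friday, Saturday, Sunday — 2 of them qualify.
Total: 36 + 2 = 38.

38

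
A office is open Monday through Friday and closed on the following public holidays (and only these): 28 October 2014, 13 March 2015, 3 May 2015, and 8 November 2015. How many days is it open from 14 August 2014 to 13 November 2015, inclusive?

325

14 August 2014 is a Thursday.
From 14 August 2014 to 13 November 2015 is 457 days inclusive.
457 = 7 × 65 + 2, so there are 65 full weeks plus 2 extra days.
Each full week contributes 5 weekdays (Mon–Fri): 65 × 5 = 325.
The 2 extra days are Thu, Fri — 2 of them qualify.
Total: 325 + 2 = 327.
Holidays: 28 October 2014 (Tue); 13 March 2015 (Fri); 3 May 2015 (Sun); 8 November 2015 (Sun).
2 of the 4 holidays fall on weekdays; the rest are weekends and were already excluded.
Business days: 327 − 2 = 325.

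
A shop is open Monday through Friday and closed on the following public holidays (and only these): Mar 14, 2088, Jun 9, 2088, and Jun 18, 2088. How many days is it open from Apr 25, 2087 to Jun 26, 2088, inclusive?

304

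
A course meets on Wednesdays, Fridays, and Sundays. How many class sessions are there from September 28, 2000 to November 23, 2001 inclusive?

181

September 28, 2000 is a Thursday.
From September 28, 2000 to November 23, 2001 is 422 days inclusive.
422 = 7 × 60 + 2, so there are 60 full weeks plus 2 extra days.
Each full week contributes 3 days from the set (Wed, Fri, Sun): 60 × 3 = 180.
The 2 extra days are Thursday, Friday — 1 of them qualifies.
Total: 180 + 1 = 181.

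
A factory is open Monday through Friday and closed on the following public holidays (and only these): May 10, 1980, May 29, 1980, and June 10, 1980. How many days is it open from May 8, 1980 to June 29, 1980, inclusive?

35

May 8, 1980 is a Thursday.
From May 8, 1980 to June 29, 1980 is 53 days inclusive.
53 = 7 × 7 + 4, so there are 7 full weeks plus 4 extra days.
Each full week contributes 5 weekdays (Mon–Fri): 7 × 5 = 35.
The 4 extra days are Thursday, Friday, Saturday, Sunday — 2 of them qualify.
Total: 35 + 2 = 37.
Holidays: May 10, 1980 (Sat); May 29, 1980 (Thu); June 10, 1980 (Tue).
2 of the 3 holidays fall on weekdays; the rest are weekends and were already excluded.
Business days: 37 − 2 = 35.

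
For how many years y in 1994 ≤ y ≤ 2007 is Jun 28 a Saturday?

2

Day of week of June 28 in each year:
1994: Tue, 1995: Wed, 1996: Fri, 1997: Sat ✓, 1998: Sun, 1999: Mon, 2000: Wed, 2001: Thu, 2002: Fri, 2003: Sat ✓, 2004: Mon, 2005: Tue, 2006: Wed, 2007: Thu
Saturdays: 1997, 2003.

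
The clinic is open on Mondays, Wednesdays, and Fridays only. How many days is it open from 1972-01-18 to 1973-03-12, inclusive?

1972-01-18 is a Tuesday.
The range spans 420 days (inclusive of both endpoints).
420 = 7 × 60, so the span is exactly 60 full weeks.
Each full week contributes 3 days from the set (Mon, Wed, Fri): 60 × 3 = 180.
Total: 180.

180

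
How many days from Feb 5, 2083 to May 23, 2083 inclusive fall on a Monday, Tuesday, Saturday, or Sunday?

62

Feb 5, 2083 is a Friday.
That's 108 days from start to end, counting both.
108 = 7 × 15 + 3, so there are 15 full weeks plus 3 extra days.
Each full week contributes 4 days from the set (Mon, Tue, Sat, Sun): 15 × 4 = 60.
The 3 extra days are Fri, Sat, Sun — 2 of them qualify.
Total: 60 + 2 = 62.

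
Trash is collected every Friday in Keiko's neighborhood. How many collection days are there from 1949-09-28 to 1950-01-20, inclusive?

17 Fridays

1949-09-28 is a Wednesday.
That's 115 days from start to end, counting both.
115 = 7 × 16 + 3, so there are 16 full weeks plus 3 extra days.
Each full week contributes one Friday: 16 so far.
The 3 extra days are Wed, Thu, Fri — 1 of them qualifies.
Total: 16 + 1 = 17.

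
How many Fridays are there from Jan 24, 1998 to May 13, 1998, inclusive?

15

Jan 24, 1998 is a Saturday.
That's 110 days from start to end, counting both.
110 = 7 × 15 + 5, so there are 15 full weeks plus 5 extra days.
Each full week contributes one Friday: 15 so far.
The 5 extra days are Saturday, Sunday, Monday, Tuesday, Wednesday — none qualify.
Total: 15 + 0 = 15.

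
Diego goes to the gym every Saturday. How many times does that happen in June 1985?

5

1985-06-01 is a Saturday.
That's 30 days from start to end, counting both.
30 = 7 × 4 + 2, so there are 4 full weeks plus 2 extra days.
Each full week contributes one Saturday: 4 so far.
The 2 extra days are Sat, Sun — 1 of them qualifies.
Total: 4 + 1 = 5.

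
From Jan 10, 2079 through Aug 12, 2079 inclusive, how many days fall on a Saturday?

31

Jan 10, 2079 is a Tuesday.
The range spans 215 days (inclusive of both endpoints).
215 = 7 × 30 + 5, so there are 30 full weeks plus 5 extra days.
Each full week contributes one Saturday: 30 so far.
The 5 extra days are Tuesday, Wednesday, Thursday, Friday, Saturday — 1 of them qualifies.
Total: 30 + 1 = 31.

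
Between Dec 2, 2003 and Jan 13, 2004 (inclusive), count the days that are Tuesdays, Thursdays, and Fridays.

19

Dec 2, 2003 is a Tuesday.
The range spans 43 days (inclusive of both endpoints).
43 = 7 × 6 + 1, so there are 6 full weeks plus 1 extra day.
Each full week contributes 3 days from the set (Tue, Thu, Fri): 6 × 3 = 18.
The 1 extra day is Tue — 1 of them qualifies.
Total: 18 + 1 = 19.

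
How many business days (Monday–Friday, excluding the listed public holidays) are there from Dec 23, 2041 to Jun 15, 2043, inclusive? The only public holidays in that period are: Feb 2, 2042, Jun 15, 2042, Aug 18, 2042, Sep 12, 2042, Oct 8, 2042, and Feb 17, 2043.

Dec 23, 2041 is a Monday.
That's 540 days from start to end, counting both.
540 = 7 × 77 + 1, so there are 77 full weeks plus 1 extra day.
Each full week contributes 5 weekdays (Mon–Fri): 77 × 5 = 385.
The 1 extra day is Monday — 1 of them qualifies.
Total: 385 + 1 = 386.
Holidays: Feb 2, 2042 (Sun); Jun 15, 2042 (Sun); Aug 18, 2042 (Mon); Sep 12, 2042 (Fri); Oct 8, 2042 (Wed); Feb 17, 2043 (Tue).
4 of the 6 holidays fall on weekdays; the rest are weekends and were already excluded.
Business days: 386 − 4 = 382.

382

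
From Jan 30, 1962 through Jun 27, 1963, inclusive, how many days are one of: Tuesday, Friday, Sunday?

Jan 30, 1962 is a Tuesday.
That's 514 days from start to end, counting both.
514 = 7 × 73 + 3, so there are 73 full weeks plus 3 extra days.
Each full week contributes 3 days from the set (Tue, Fri, Sun): 73 × 3 = 219.
The 3 extra days are Tue, Wed, Thu — 1 of them qualifies.
Total: 219 + 1 = 220.

220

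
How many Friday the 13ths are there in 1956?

The 13th falls on a Friday when the month's 13th has weekday Fri.
Jan 13 is Fri ✓; Feb 13 is Mon; Mar 13 is Tue; Apr 13 is Fri ✓; May 13 is Sun; Jun 13 is Wed; Jul 13 is Fri ✓; Aug 13 is Mon; Sep 13 is Thu; Oct 13 is Sat; Nov 13 is Tue; Dec 13 is Thu.
Friday the 13ths: Jan, Apr, Jul.

3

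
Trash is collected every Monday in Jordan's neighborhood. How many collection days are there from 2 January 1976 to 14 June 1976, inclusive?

2 January 1976 is a Friday.
That's 165 days from start to end, counting both.
165 = 7 × 23 + 4, so there are 23 full weeks plus 4 extra days.
Each full week contributes one Monday: 23 so far.
The 4 extra days are Friday, Saturday, Sunday, Monday — 1 of them qualifies.
Total: 23 + 1 = 24.

24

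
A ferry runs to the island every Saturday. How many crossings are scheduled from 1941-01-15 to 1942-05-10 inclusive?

1941-01-15 is a Wednesday.
From 1941-01-15 to 1942-05-10 is 481 days inclusive.
481 = 7 × 68 + 5, so there are 68 full weeks plus 5 extra days.
Each full week contributes one Saturday: 68 so far.
The 5 extra days are Wed, Thu, Fri, Sat, Sun — 1 of them qualifies.
Total: 68 + 1 = 69.

69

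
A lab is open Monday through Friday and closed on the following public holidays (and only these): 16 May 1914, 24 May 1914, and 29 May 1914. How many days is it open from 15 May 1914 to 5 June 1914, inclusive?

15

15 May 1914 is a Friday.
The range spans 22 days (inclusive of both endpoints).
22 = 7 × 3 + 1, so there are 3 full weeks plus 1 extra day.
Each full week contributes 5 weekdays (Mon–Fri): 3 × 5 = 15.
The 1 extra day is Fri — 1 of them qualifies.
Total: 15 + 1 = 16.
Holidays: 16 May 1914 (Sat); 24 May 1914 (Sun); 29 May 1914 (Fri).
1 of the 3 holidays fall on weekdays; the rest are weekends and were already excluded.
Business days: 16 − 1 = 15.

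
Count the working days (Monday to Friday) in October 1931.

22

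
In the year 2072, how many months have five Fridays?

5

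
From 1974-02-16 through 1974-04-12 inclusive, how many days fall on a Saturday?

8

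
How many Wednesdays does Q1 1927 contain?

1 January 1927 is a Saturday.
That's 90 days from start to end, counting both.
90 = 7 × 12 + 6, so there are 12 full weeks plus 6 extra days.
Each full week contributes one Wednesday: 12 so far.
The 6 extra days are Saturday, Sunday, Monday, Tuesday, Wednesday, Thursday — 1 of them qualifies.
Total: 12 + 1 = 13.

13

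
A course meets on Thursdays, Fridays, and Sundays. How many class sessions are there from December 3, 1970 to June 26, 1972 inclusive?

December 3, 1970 is a Thursday.
From December 3, 1970 to June 26, 1972 is 572 days inclusive.
572 = 7 × 81 + 5, so there are 81 full weeks plus 5 extra days.
Each full week contributes 3 days from the set (Thu, Fri, Sun): 81 × 3 = 243.
The 5 extra days are Thursday, Friday, Saturday, Sunday, Monday — 3 of them qualify.
Total: 243 + 3 = 246.

246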